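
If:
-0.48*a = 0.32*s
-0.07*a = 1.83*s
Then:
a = 0.00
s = 0.00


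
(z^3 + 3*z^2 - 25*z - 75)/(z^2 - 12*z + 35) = (z^2 + 8*z + 15)/(z - 7)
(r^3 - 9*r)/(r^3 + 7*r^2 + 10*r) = (r^2 - 9)/(r^2 + 7*r + 10)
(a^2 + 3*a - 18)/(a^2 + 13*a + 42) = (a - 3)/(a + 7)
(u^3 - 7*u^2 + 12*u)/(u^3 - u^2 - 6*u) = (u - 4)/(u + 2)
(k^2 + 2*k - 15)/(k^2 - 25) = (k - 3)/(k - 5)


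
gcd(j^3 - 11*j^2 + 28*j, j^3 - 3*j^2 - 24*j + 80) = j - 4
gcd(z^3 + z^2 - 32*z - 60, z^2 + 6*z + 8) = z + 2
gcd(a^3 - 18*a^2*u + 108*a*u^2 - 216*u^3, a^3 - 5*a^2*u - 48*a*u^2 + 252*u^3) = a^2 - 12*a*u + 36*u^2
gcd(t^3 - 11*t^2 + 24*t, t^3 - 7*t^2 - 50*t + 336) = t - 8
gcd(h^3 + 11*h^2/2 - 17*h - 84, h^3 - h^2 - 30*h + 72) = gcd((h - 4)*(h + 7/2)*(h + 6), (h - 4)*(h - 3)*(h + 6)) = h^2 + 2*h - 24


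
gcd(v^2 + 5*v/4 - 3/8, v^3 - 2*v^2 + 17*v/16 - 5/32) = v - 1/4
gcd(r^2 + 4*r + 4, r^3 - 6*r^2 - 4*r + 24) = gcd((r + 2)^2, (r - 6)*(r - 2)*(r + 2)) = r + 2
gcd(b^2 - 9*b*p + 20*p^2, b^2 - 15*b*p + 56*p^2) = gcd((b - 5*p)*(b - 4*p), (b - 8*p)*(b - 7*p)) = 1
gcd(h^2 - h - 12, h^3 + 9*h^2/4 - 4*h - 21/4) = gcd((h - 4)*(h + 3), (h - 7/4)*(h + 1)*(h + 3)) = h + 3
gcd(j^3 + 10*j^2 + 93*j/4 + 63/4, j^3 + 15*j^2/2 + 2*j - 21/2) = j^2 + 17*j/2 + 21/2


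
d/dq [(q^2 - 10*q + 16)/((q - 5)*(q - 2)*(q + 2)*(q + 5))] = 2*(-q^3 + 11*q^2 + 16*q - 125)/(q^6 + 4*q^5 - 46*q^4 - 200*q^3 + 425*q^2 + 2500*q + 2500)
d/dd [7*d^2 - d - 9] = 14*d - 1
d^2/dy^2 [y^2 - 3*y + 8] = 2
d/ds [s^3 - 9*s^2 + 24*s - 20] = 3*s^2 - 18*s + 24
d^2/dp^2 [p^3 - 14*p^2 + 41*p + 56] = 6*p - 28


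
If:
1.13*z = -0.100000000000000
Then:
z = -0.09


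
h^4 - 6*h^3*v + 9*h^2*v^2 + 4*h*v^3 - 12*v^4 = (h - 3*v)*(h - 2*v)^2*(h + v)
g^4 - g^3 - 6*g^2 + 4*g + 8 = (g - 2)^2*(g + 1)*(g + 2)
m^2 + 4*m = m*(m + 4)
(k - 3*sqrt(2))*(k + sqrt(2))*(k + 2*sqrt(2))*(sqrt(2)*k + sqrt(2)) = sqrt(2)*k^4 + sqrt(2)*k^3 - 14*sqrt(2)*k^2 - 24*k - 14*sqrt(2)*k - 24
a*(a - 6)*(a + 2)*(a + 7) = a^4 + 3*a^3 - 40*a^2 - 84*a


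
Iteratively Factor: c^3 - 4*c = (c)*(c^2 - 4) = c*(c - 2)*(c + 2)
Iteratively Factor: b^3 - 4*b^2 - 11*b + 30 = (b - 5)*(b^2 + b - 6) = (b - 5)*(b + 3)*(b - 2)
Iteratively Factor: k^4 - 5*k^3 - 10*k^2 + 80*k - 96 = (k + 4)*(k^3 - 9*k^2 + 26*k - 24) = (k - 3)*(k + 4)*(k^2 - 6*k + 8) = (k - 3)*(k - 2)*(k + 4)*(k - 4)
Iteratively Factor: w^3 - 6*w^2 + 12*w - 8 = (w - 2)*(w^2 - 4*w + 4) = (w - 2)^2*(w - 2)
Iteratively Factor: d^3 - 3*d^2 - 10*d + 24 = (d - 4)*(d^2 + d - 6) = (d - 4)*(d - 2)*(d + 3)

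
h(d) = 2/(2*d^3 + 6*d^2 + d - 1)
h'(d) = 2*(-6*d^2 - 12*d - 1)/(2*d^3 + 6*d^2 + d - 1)^2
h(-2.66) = 1.74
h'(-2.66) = -17.40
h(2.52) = 0.03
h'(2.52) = -0.03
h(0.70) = 0.60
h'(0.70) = -2.23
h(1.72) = 0.07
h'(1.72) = -0.10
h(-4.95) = -0.02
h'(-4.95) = -0.02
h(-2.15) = 0.42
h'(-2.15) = -0.26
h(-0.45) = -4.79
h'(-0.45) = 36.59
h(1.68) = 0.07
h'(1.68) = -0.10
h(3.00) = 0.02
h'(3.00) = -0.02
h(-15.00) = 0.00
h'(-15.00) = 0.00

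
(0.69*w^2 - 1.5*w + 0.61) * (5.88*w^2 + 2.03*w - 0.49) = 4.0572*w^4 - 7.4193*w^3 + 0.2037*w^2 + 1.9733*w - 0.2989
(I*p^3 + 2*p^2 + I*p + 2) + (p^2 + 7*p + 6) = I*p^3 + 3*p^2 + 7*p + I*p + 8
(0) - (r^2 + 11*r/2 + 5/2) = -r^2 - 11*r/2 - 5/2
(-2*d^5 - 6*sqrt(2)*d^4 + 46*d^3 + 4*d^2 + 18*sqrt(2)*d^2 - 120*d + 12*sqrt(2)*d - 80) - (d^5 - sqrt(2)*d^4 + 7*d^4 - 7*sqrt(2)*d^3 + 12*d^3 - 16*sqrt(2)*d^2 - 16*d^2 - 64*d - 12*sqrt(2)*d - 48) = -3*d^5 - 5*sqrt(2)*d^4 - 7*d^4 + 7*sqrt(2)*d^3 + 34*d^3 + 20*d^2 + 34*sqrt(2)*d^2 - 56*d + 24*sqrt(2)*d - 32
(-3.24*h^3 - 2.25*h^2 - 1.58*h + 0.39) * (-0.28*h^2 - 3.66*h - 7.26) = 0.9072*h^5 + 12.4884*h^4 + 32.1998*h^3 + 22.0086*h^2 + 10.0434*h - 2.8314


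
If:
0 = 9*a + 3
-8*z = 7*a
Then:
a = -1/3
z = 7/24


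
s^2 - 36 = (s - 6)*(s + 6)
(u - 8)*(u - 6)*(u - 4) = u^3 - 18*u^2 + 104*u - 192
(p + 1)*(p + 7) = p^2 + 8*p + 7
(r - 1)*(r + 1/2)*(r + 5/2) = r^3 + 2*r^2 - 7*r/4 - 5/4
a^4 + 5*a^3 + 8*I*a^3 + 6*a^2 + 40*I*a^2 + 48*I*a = a*(a + 2)*(a + 3)*(a + 8*I)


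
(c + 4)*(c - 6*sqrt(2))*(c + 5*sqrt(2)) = c^3 - sqrt(2)*c^2 + 4*c^2 - 60*c - 4*sqrt(2)*c - 240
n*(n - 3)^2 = n^3 - 6*n^2 + 9*n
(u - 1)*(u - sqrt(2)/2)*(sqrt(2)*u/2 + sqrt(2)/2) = sqrt(2)*u^3/2 - u^2/2 - sqrt(2)*u/2 + 1/2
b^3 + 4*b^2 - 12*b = b*(b - 2)*(b + 6)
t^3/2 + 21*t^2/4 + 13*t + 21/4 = (t/2 + 1/4)*(t + 3)*(t + 7)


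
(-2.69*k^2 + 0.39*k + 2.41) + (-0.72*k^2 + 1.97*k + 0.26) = -3.41*k^2 + 2.36*k + 2.67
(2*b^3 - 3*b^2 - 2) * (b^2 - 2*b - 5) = 2*b^5 - 7*b^4 - 4*b^3 + 13*b^2 + 4*b + 10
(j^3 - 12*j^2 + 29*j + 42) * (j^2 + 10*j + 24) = j^5 - 2*j^4 - 67*j^3 + 44*j^2 + 1116*j + 1008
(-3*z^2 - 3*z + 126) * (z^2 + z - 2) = -3*z^4 - 6*z^3 + 129*z^2 + 132*z - 252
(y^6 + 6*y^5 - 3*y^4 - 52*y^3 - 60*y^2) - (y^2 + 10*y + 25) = y^6 + 6*y^5 - 3*y^4 - 52*y^3 - 61*y^2 - 10*y - 25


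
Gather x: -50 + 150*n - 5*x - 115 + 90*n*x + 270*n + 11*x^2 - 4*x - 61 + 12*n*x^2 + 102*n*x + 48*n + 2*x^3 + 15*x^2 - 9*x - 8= 468*n + 2*x^3 + x^2*(12*n + 26) + x*(192*n - 18) - 234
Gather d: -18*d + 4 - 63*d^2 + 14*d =-63*d^2 - 4*d + 4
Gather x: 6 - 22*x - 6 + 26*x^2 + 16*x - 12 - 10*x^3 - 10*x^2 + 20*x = -10*x^3 + 16*x^2 + 14*x - 12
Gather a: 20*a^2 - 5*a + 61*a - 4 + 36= 20*a^2 + 56*a + 32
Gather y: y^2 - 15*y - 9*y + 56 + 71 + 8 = y^2 - 24*y + 135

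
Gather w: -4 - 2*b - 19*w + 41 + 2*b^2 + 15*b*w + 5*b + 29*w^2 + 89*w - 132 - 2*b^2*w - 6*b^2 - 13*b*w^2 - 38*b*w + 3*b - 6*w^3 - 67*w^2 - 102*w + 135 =-4*b^2 + 6*b - 6*w^3 + w^2*(-13*b - 38) + w*(-2*b^2 - 23*b - 32) + 40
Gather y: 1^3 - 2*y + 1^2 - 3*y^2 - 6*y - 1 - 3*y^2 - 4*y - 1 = -6*y^2 - 12*y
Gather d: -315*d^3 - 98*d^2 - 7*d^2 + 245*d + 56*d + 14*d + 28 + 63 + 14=-315*d^3 - 105*d^2 + 315*d + 105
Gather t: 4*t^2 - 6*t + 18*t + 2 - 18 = 4*t^2 + 12*t - 16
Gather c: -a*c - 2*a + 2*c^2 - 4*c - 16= -2*a + 2*c^2 + c*(-a - 4) - 16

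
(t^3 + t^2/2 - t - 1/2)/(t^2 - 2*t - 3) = (2*t^2 - t - 1)/(2*(t - 3))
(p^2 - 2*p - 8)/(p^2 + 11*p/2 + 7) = 2*(p - 4)/(2*p + 7)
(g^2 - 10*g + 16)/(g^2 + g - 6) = (g - 8)/(g + 3)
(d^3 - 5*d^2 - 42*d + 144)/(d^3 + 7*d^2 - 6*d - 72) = (d - 8)/(d + 4)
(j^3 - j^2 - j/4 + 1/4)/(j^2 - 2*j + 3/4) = (2*j^2 - j - 1)/(2*j - 3)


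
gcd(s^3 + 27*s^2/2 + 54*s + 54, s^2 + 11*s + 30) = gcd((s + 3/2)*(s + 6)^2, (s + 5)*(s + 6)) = s + 6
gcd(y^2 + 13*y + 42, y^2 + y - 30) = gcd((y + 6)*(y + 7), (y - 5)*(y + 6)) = y + 6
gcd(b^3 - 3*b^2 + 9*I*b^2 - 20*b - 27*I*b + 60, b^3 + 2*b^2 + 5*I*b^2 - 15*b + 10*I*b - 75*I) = b^2 + b*(-3 + 5*I) - 15*I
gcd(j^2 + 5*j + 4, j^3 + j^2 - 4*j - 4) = j + 1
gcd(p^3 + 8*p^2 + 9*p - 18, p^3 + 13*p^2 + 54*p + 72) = p^2 + 9*p + 18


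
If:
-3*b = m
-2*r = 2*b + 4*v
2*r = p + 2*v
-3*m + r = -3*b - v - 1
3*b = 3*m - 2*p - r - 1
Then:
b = -13/147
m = 13/49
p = 2/147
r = 5/147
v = 4/147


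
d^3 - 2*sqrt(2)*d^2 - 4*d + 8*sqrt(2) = (d - 2)*(d + 2)*(d - 2*sqrt(2))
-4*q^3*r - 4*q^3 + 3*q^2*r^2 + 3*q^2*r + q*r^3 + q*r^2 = (-q + r)*(4*q + r)*(q*r + q)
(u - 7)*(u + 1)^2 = u^3 - 5*u^2 - 13*u - 7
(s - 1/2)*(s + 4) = s^2 + 7*s/2 - 2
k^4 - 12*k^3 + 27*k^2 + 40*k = k*(k - 8)*(k - 5)*(k + 1)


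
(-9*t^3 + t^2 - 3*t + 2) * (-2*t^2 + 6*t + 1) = 18*t^5 - 56*t^4 + 3*t^3 - 21*t^2 + 9*t + 2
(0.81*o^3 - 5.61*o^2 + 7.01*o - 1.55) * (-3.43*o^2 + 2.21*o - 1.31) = -2.7783*o^5 + 21.0324*o^4 - 37.5035*o^3 + 28.1577*o^2 - 12.6086*o + 2.0305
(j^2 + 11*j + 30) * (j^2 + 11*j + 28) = j^4 + 22*j^3 + 179*j^2 + 638*j + 840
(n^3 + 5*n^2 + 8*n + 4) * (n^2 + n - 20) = n^5 + 6*n^4 - 7*n^3 - 88*n^2 - 156*n - 80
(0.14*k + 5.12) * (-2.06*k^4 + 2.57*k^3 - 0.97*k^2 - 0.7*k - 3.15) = -0.2884*k^5 - 10.1874*k^4 + 13.0226*k^3 - 5.0644*k^2 - 4.025*k - 16.128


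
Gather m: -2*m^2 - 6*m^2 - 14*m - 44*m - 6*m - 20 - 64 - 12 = -8*m^2 - 64*m - 96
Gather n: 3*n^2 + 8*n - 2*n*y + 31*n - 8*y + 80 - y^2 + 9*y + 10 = 3*n^2 + n*(39 - 2*y) - y^2 + y + 90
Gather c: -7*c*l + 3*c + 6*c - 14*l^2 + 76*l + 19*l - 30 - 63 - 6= c*(9 - 7*l) - 14*l^2 + 95*l - 99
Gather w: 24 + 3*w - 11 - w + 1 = 2*w + 14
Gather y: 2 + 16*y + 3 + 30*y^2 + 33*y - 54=30*y^2 + 49*y - 49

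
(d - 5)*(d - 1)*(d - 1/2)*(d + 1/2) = d^4 - 6*d^3 + 19*d^2/4 + 3*d/2 - 5/4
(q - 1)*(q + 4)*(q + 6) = q^3 + 9*q^2 + 14*q - 24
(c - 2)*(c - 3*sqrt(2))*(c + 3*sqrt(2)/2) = c^3 - 3*sqrt(2)*c^2/2 - 2*c^2 - 9*c + 3*sqrt(2)*c + 18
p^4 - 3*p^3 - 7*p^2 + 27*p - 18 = (p - 3)*(p - 2)*(p - 1)*(p + 3)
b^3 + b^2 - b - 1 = (b - 1)*(b + 1)^2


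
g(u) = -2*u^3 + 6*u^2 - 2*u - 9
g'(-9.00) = -596.00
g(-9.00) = 1953.00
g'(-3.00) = -92.00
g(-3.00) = 105.00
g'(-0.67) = -12.73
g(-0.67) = -4.37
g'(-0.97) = -19.29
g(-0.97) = 0.41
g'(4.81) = -83.10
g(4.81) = -102.37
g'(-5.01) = -212.72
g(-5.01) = 403.12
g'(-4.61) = -184.83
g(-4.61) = 323.68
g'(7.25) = -230.38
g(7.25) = -470.28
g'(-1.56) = -35.32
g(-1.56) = 16.31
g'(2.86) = -16.76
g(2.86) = -12.43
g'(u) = -6*u^2 + 12*u - 2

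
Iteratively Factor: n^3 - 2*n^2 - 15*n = (n - 5)*(n^2 + 3*n) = (n - 5)*(n + 3)*(n)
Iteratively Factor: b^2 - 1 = (b + 1)*(b - 1)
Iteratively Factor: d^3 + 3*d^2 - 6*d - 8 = (d + 4)*(d^2 - d - 2) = (d - 2)*(d + 4)*(d + 1)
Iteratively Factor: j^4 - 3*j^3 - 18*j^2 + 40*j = (j)*(j^3 - 3*j^2 - 18*j + 40) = j*(j - 2)*(j^2 - j - 20) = j*(j - 2)*(j + 4)*(j - 5)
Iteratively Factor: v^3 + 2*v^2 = (v)*(v^2 + 2*v) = v*(v + 2)*(v)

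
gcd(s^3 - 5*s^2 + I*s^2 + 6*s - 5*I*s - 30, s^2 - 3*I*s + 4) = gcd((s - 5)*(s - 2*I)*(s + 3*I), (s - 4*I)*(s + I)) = 1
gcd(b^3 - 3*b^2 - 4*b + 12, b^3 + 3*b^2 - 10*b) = b - 2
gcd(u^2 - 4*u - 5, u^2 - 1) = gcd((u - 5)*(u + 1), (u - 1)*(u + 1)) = u + 1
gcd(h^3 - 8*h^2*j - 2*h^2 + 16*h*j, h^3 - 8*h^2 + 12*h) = h^2 - 2*h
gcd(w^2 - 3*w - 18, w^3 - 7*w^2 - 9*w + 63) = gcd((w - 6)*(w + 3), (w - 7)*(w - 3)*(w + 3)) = w + 3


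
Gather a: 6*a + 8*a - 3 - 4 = 14*a - 7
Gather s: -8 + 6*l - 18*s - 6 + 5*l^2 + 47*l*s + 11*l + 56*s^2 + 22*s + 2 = 5*l^2 + 17*l + 56*s^2 + s*(47*l + 4) - 12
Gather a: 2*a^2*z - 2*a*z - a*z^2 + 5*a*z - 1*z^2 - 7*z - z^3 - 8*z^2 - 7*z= 2*a^2*z + a*(-z^2 + 3*z) - z^3 - 9*z^2 - 14*z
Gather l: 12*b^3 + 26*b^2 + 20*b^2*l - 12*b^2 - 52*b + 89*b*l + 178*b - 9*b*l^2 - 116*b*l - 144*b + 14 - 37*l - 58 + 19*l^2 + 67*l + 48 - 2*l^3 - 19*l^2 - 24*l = 12*b^3 + 14*b^2 - 9*b*l^2 - 18*b - 2*l^3 + l*(20*b^2 - 27*b + 6) + 4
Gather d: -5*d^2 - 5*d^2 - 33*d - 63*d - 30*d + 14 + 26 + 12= -10*d^2 - 126*d + 52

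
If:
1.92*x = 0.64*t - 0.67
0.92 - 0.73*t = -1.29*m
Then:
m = 1.69767441860465*x - 0.120760658914729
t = 3.0*x + 1.046875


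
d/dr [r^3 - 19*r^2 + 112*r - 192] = 3*r^2 - 38*r + 112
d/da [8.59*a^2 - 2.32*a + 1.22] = 17.18*a - 2.32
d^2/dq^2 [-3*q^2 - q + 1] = -6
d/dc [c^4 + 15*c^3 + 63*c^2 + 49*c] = 4*c^3 + 45*c^2 + 126*c + 49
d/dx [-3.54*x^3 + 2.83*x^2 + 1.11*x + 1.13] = -10.62*x^2 + 5.66*x + 1.11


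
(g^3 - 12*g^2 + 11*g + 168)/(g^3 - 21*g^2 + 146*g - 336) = (g + 3)/(g - 6)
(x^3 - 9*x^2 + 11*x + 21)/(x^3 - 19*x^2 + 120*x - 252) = (x^2 - 2*x - 3)/(x^2 - 12*x + 36)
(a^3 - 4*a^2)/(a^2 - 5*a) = a*(a - 4)/(a - 5)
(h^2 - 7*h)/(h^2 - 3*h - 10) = h*(7 - h)/(-h^2 + 3*h + 10)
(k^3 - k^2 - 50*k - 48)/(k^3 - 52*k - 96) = (k + 1)/(k + 2)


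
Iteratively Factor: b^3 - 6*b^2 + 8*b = (b - 4)*(b^2 - 2*b) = (b - 4)*(b - 2)*(b)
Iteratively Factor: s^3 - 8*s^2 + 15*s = (s - 3)*(s^2 - 5*s) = s*(s - 3)*(s - 5)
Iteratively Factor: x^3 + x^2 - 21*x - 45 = (x - 5)*(x^2 + 6*x + 9) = (x - 5)*(x + 3)*(x + 3)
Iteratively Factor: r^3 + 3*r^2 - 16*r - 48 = (r + 4)*(r^2 - r - 12) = (r - 4)*(r + 4)*(r + 3)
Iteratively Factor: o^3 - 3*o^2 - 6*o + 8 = (o - 4)*(o^2 + o - 2) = (o - 4)*(o + 2)*(o - 1)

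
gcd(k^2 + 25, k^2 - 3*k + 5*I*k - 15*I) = k + 5*I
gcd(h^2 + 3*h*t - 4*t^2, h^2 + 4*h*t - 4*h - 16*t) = h + 4*t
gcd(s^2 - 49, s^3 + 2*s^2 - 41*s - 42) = s + 7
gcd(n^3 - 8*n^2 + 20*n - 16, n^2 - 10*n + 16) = n - 2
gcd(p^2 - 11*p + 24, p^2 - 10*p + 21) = p - 3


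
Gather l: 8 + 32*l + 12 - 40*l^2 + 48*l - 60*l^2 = -100*l^2 + 80*l + 20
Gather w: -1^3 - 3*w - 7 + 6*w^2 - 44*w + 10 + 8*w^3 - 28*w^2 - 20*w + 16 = 8*w^3 - 22*w^2 - 67*w + 18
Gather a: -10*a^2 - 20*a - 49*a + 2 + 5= -10*a^2 - 69*a + 7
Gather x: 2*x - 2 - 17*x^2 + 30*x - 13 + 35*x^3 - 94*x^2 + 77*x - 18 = 35*x^3 - 111*x^2 + 109*x - 33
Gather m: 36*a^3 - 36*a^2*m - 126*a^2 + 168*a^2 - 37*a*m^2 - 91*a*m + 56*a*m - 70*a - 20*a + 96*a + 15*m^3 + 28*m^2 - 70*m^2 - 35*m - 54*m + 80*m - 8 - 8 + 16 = 36*a^3 + 42*a^2 + 6*a + 15*m^3 + m^2*(-37*a - 42) + m*(-36*a^2 - 35*a - 9)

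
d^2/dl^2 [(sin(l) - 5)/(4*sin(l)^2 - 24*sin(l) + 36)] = (-sin(l)^3 + 8*sin(l)^2 + 23*sin(l) - 18)/(4*(sin(l) - 3)^4)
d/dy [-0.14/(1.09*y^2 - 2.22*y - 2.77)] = (0.3052*y - 0.3108)/(-1.09*y^2 + 2.22*y + 2.77)^2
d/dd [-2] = 0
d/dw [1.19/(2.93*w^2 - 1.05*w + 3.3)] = (1.2495 - 6.9734*w)/(2.93*w^2 - 1.05*w + 3.3)^2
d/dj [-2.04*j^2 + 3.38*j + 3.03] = 3.38 - 4.08*j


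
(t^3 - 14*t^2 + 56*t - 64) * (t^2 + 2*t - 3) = t^5 - 12*t^4 + 25*t^3 + 90*t^2 - 296*t + 192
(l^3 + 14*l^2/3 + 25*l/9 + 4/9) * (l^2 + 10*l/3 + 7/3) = l^5 + 8*l^4 + 62*l^3/3 + 556*l^2/27 + 215*l/27 + 28/27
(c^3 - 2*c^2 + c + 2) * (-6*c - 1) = -6*c^4 + 11*c^3 - 4*c^2 - 13*c - 2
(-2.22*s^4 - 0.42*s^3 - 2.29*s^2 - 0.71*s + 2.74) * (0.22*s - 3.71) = -0.4884*s^5 + 8.1438*s^4 + 1.0544*s^3 + 8.3397*s^2 + 3.2369*s - 10.1654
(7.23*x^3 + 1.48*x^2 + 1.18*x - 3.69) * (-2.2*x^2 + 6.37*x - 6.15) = -15.906*x^5 + 42.7991*x^4 - 37.6329*x^3 + 6.5326*x^2 - 30.7623*x + 22.6935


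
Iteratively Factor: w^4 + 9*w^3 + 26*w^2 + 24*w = (w + 3)*(w^3 + 6*w^2 + 8*w) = (w + 2)*(w + 3)*(w^2 + 4*w) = w*(w + 2)*(w + 3)*(w + 4)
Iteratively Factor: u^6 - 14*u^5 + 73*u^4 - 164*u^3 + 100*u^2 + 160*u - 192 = (u - 2)*(u^5 - 12*u^4 + 49*u^3 - 66*u^2 - 32*u + 96) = (u - 3)*(u - 2)*(u^4 - 9*u^3 + 22*u^2 - 32) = (u - 3)*(u - 2)^2*(u^3 - 7*u^2 + 8*u + 16) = (u - 4)*(u - 3)*(u - 2)^2*(u^2 - 3*u - 4) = (u - 4)*(u - 3)*(u - 2)^2*(u + 1)*(u - 4)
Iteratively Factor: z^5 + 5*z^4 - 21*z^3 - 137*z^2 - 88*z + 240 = (z + 4)*(z^4 + z^3 - 25*z^2 - 37*z + 60) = (z + 3)*(z + 4)*(z^3 - 2*z^2 - 19*z + 20) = (z - 5)*(z + 3)*(z + 4)*(z^2 + 3*z - 4) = (z - 5)*(z - 1)*(z + 3)*(z + 4)*(z + 4)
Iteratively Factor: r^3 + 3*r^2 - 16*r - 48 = (r + 3)*(r^2 - 16) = (r + 3)*(r + 4)*(r - 4)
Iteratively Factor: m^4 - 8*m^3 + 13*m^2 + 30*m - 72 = (m - 3)*(m^3 - 5*m^2 - 2*m + 24) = (m - 3)*(m + 2)*(m^2 - 7*m + 12) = (m - 3)^2*(m + 2)*(m - 4)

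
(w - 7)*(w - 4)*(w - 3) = w^3 - 14*w^2 + 61*w - 84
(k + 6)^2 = k^2 + 12*k + 36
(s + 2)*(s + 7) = s^2 + 9*s + 14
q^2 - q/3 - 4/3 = (q - 4/3)*(q + 1)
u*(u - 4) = u^2 - 4*u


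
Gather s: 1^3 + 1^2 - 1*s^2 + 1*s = -s^2 + s + 2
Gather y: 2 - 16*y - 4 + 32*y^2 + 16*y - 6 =32*y^2 - 8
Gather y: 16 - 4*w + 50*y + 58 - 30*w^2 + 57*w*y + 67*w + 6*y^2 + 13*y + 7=-30*w^2 + 63*w + 6*y^2 + y*(57*w + 63) + 81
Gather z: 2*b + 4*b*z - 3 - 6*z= 2*b + z*(4*b - 6) - 3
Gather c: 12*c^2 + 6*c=12*c^2 + 6*c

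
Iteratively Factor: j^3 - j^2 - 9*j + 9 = (j - 1)*(j^2 - 9) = (j - 1)*(j + 3)*(j - 3)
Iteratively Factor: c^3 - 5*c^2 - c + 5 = (c + 1)*(c^2 - 6*c + 5) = (c - 5)*(c + 1)*(c - 1)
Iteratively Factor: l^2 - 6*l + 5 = (l - 1)*(l - 5)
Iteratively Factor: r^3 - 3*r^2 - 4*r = (r - 4)*(r^2 + r) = r*(r - 4)*(r + 1)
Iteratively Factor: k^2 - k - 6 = (k + 2)*(k - 3)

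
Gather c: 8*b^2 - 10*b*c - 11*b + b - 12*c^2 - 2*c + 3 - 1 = 8*b^2 - 10*b - 12*c^2 + c*(-10*b - 2) + 2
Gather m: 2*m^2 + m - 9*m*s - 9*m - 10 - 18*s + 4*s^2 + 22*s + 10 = 2*m^2 + m*(-9*s - 8) + 4*s^2 + 4*s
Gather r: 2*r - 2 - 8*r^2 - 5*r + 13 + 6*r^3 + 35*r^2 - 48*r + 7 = 6*r^3 + 27*r^2 - 51*r + 18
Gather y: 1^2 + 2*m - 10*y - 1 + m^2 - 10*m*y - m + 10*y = m^2 - 10*m*y + m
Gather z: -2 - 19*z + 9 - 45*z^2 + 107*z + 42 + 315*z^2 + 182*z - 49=270*z^2 + 270*z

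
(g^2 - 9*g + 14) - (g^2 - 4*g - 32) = 46 - 5*g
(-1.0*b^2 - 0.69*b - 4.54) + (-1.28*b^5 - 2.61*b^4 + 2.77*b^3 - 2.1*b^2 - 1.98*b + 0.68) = -1.28*b^5 - 2.61*b^4 + 2.77*b^3 - 3.1*b^2 - 2.67*b - 3.86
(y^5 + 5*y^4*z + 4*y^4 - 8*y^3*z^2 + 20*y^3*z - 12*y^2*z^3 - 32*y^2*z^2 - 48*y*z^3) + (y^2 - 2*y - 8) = y^5 + 5*y^4*z + 4*y^4 - 8*y^3*z^2 + 20*y^3*z - 12*y^2*z^3 - 32*y^2*z^2 + y^2 - 48*y*z^3 - 2*y - 8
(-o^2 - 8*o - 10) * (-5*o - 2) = 5*o^3 + 42*o^2 + 66*o + 20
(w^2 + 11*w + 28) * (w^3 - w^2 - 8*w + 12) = w^5 + 10*w^4 + 9*w^3 - 104*w^2 - 92*w + 336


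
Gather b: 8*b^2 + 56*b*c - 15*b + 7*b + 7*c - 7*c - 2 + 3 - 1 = 8*b^2 + b*(56*c - 8)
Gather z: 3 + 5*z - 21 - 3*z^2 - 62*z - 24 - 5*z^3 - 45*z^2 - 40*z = -5*z^3 - 48*z^2 - 97*z - 42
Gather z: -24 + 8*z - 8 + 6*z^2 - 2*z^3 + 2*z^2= -2*z^3 + 8*z^2 + 8*z - 32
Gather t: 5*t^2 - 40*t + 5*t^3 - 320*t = 5*t^3 + 5*t^2 - 360*t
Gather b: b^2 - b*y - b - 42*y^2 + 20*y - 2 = b^2 + b*(-y - 1) - 42*y^2 + 20*y - 2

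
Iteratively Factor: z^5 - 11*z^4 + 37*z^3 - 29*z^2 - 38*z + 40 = (z - 1)*(z^4 - 10*z^3 + 27*z^2 - 2*z - 40) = (z - 5)*(z - 1)*(z^3 - 5*z^2 + 2*z + 8) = (z - 5)*(z - 2)*(z - 1)*(z^2 - 3*z - 4) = (z - 5)*(z - 2)*(z - 1)*(z + 1)*(z - 4)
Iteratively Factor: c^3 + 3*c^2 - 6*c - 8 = (c - 2)*(c^2 + 5*c + 4) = (c - 2)*(c + 4)*(c + 1)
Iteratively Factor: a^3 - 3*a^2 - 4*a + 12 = (a - 2)*(a^2 - a - 6) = (a - 3)*(a - 2)*(a + 2)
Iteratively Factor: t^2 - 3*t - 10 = (t - 5)*(t + 2)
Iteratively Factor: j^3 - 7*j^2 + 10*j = (j)*(j^2 - 7*j + 10) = j*(j - 5)*(j - 2)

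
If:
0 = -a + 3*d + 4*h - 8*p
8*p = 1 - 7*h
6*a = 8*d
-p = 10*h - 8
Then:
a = -496/73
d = -372/73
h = 63/73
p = -46/73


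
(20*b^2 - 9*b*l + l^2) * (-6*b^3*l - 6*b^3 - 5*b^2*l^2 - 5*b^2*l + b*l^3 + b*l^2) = -120*b^5*l - 120*b^5 - 46*b^4*l^2 - 46*b^4*l + 59*b^3*l^3 + 59*b^3*l^2 - 14*b^2*l^4 - 14*b^2*l^3 + b*l^5 + b*l^4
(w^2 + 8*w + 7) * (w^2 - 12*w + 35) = w^4 - 4*w^3 - 54*w^2 + 196*w + 245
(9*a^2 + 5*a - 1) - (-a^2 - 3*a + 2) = 10*a^2 + 8*a - 3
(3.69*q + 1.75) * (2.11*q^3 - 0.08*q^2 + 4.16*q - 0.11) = 7.7859*q^4 + 3.3973*q^3 + 15.2104*q^2 + 6.8741*q - 0.1925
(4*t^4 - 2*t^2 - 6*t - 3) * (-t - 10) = -4*t^5 - 40*t^4 + 2*t^3 + 26*t^2 + 63*t + 30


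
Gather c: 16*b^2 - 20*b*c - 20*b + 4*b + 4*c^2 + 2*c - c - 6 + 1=16*b^2 - 16*b + 4*c^2 + c*(1 - 20*b) - 5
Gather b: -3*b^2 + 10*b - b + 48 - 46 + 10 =-3*b^2 + 9*b + 12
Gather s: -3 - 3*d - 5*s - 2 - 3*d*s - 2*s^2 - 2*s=-3*d - 2*s^2 + s*(-3*d - 7) - 5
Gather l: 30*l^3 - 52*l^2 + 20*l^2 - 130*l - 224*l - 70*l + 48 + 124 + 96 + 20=30*l^3 - 32*l^2 - 424*l + 288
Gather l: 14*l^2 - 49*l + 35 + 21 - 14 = 14*l^2 - 49*l + 42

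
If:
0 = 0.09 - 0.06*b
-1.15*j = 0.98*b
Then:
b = 1.50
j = -1.28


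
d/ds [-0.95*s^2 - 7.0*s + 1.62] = -1.9*s - 7.0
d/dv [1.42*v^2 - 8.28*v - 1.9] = 2.84*v - 8.28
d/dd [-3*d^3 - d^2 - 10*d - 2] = -9*d^2 - 2*d - 10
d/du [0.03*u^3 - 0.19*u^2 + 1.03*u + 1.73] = 0.09*u^2 - 0.38*u + 1.03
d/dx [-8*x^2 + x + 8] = 1 - 16*x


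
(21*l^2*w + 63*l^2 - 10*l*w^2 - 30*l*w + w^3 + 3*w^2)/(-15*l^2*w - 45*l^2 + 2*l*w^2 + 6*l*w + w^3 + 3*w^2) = (-7*l + w)/(5*l + w)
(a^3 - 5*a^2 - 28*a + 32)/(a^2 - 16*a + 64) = (a^2 + 3*a - 4)/(a - 8)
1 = 1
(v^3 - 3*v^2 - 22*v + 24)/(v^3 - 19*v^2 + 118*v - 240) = (v^2 + 3*v - 4)/(v^2 - 13*v + 40)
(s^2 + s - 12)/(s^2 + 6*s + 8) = (s - 3)/(s + 2)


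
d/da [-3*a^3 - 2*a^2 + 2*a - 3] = -9*a^2 - 4*a + 2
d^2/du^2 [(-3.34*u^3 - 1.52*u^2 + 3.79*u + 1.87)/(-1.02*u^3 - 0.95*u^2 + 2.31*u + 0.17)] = (-7.105427357601e-15*u^7 - 3.31010399999998*u^6 + 23.559552*u^5 - 16.94322*u^4 - 6.60822600000002*u^3 + 17.76687*u^2 + 19.583388*u - 17.496502)/(1.061208*u^9 + 2.96514*u^8 - 4.448322*u^7 - 13.103569*u^6 + 9.085761*u^5 + 17.150934*u^4 - 9.999567*u^3 - 2.639046*u^2 - 0.200277*u - 0.004913)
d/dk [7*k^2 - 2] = 14*k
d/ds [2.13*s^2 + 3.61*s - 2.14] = 4.26*s + 3.61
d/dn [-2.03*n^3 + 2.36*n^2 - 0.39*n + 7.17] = -6.09*n^2 + 4.72*n - 0.39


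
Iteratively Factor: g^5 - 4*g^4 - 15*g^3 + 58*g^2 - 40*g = (g - 2)*(g^4 - 2*g^3 - 19*g^2 + 20*g) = (g - 5)*(g - 2)*(g^3 + 3*g^2 - 4*g) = (g - 5)*(g - 2)*(g - 1)*(g^2 + 4*g) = g*(g - 5)*(g - 2)*(g - 1)*(g + 4)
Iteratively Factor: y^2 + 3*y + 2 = (y + 2)*(y + 1)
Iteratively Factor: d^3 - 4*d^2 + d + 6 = (d + 1)*(d^2 - 5*d + 6) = (d - 3)*(d + 1)*(d - 2)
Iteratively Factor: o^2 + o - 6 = (o + 3)*(o - 2)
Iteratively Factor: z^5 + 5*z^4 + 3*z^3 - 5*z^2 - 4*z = (z + 1)*(z^4 + 4*z^3 - z^2 - 4*z) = (z - 1)*(z + 1)*(z^3 + 5*z^2 + 4*z) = (z - 1)*(z + 1)*(z + 4)*(z^2 + z) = (z - 1)*(z + 1)^2*(z + 4)*(z)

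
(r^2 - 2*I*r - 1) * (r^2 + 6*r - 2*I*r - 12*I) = r^4 + 6*r^3 - 4*I*r^3 - 5*r^2 - 24*I*r^2 - 30*r + 2*I*r + 12*I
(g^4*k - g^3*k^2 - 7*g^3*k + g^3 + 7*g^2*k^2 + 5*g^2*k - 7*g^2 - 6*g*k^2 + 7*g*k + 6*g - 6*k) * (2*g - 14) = 2*g^5*k - 2*g^4*k^2 - 28*g^4*k + 2*g^4 + 28*g^3*k^2 + 108*g^3*k - 28*g^3 - 110*g^2*k^2 - 56*g^2*k + 110*g^2 + 84*g*k^2 - 110*g*k - 84*g + 84*k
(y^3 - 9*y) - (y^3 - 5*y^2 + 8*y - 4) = 5*y^2 - 17*y + 4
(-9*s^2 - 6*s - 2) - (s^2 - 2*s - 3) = -10*s^2 - 4*s + 1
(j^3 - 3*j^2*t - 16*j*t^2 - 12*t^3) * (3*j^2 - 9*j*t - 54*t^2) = 3*j^5 - 18*j^4*t - 75*j^3*t^2 + 270*j^2*t^3 + 972*j*t^4 + 648*t^5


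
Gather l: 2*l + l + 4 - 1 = 3*l + 3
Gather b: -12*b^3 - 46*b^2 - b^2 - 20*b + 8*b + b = -12*b^3 - 47*b^2 - 11*b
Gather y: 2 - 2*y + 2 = 4 - 2*y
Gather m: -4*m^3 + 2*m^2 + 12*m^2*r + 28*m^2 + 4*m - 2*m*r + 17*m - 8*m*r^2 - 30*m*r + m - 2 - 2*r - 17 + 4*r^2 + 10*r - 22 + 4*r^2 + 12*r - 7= -4*m^3 + m^2*(12*r + 30) + m*(-8*r^2 - 32*r + 22) + 8*r^2 + 20*r - 48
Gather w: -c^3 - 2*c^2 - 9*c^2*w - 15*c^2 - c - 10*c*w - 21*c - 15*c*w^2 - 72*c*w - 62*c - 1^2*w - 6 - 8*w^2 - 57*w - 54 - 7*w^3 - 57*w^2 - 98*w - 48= -c^3 - 17*c^2 - 84*c - 7*w^3 + w^2*(-15*c - 65) + w*(-9*c^2 - 82*c - 156) - 108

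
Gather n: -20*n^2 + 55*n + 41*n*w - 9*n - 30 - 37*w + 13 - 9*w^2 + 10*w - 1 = -20*n^2 + n*(41*w + 46) - 9*w^2 - 27*w - 18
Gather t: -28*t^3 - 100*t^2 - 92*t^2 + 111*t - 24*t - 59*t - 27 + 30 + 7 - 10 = -28*t^3 - 192*t^2 + 28*t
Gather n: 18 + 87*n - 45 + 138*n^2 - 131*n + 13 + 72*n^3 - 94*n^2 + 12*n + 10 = 72*n^3 + 44*n^2 - 32*n - 4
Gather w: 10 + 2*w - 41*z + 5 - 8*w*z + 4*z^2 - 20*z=w*(2 - 8*z) + 4*z^2 - 61*z + 15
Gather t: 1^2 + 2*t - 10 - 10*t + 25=16 - 8*t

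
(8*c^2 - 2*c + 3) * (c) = 8*c^3 - 2*c^2 + 3*c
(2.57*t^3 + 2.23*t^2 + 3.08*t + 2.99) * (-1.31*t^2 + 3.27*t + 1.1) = -3.3667*t^5 + 5.4826*t^4 + 6.0843*t^3 + 8.6077*t^2 + 13.1653*t + 3.289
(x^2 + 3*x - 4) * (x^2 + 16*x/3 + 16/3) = x^4 + 25*x^3/3 + 52*x^2/3 - 16*x/3 - 64/3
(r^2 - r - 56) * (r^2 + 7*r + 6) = r^4 + 6*r^3 - 57*r^2 - 398*r - 336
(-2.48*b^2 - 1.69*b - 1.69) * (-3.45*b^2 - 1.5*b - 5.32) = 8.556*b^4 + 9.5505*b^3 + 21.5591*b^2 + 11.5258*b + 8.9908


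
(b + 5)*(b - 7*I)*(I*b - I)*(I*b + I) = -b^4 - 5*b^3 + 7*I*b^3 + b^2 + 35*I*b^2 + 5*b - 7*I*b - 35*I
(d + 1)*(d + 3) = d^2 + 4*d + 3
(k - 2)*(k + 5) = k^2 + 3*k - 10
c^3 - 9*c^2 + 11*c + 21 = (c - 7)*(c - 3)*(c + 1)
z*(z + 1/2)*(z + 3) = z^3 + 7*z^2/2 + 3*z/2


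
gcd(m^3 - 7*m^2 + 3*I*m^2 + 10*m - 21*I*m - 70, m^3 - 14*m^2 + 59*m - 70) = m - 7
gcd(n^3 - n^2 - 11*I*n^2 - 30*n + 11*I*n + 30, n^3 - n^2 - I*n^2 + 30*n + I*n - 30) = n^2 + n*(-1 - 6*I) + 6*I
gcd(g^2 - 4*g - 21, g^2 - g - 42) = g - 7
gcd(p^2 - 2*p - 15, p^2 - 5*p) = p - 5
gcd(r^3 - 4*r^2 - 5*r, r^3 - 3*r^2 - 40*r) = r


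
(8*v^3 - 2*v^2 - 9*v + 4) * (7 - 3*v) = -24*v^4 + 62*v^3 + 13*v^2 - 75*v + 28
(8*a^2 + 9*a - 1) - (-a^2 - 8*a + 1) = 9*a^2 + 17*a - 2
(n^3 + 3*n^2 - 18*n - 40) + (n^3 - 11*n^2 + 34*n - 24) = 2*n^3 - 8*n^2 + 16*n - 64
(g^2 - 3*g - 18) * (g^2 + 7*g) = g^4 + 4*g^3 - 39*g^2 - 126*g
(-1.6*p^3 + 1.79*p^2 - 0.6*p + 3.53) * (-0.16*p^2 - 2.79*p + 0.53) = 0.256*p^5 + 4.1776*p^4 - 5.7461*p^3 + 2.0579*p^2 - 10.1667*p + 1.8709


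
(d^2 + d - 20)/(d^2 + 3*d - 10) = (d - 4)/(d - 2)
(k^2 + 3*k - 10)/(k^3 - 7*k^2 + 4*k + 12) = (k + 5)/(k^2 - 5*k - 6)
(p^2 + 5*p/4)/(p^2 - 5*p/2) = (4*p + 5)/(2*(2*p - 5))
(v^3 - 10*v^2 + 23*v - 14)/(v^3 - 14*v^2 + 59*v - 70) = (v - 1)/(v - 5)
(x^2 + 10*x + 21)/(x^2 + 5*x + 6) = (x + 7)/(x + 2)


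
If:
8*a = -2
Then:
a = -1/4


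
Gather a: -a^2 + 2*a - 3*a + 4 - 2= -a^2 - a + 2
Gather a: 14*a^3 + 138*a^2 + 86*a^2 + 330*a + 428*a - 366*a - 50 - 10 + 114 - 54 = 14*a^3 + 224*a^2 + 392*a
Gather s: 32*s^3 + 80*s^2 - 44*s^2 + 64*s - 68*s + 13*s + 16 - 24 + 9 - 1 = 32*s^3 + 36*s^2 + 9*s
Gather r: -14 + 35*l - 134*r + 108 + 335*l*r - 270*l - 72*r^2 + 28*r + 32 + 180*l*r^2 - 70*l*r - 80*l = -315*l + r^2*(180*l - 72) + r*(265*l - 106) + 126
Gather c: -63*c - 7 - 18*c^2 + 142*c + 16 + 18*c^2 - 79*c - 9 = 0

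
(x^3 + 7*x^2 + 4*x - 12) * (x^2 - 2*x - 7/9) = x^5 + 5*x^4 - 97*x^3/9 - 229*x^2/9 + 188*x/9 + 28/3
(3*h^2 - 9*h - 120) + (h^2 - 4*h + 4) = 4*h^2 - 13*h - 116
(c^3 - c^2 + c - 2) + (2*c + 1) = c^3 - c^2 + 3*c - 1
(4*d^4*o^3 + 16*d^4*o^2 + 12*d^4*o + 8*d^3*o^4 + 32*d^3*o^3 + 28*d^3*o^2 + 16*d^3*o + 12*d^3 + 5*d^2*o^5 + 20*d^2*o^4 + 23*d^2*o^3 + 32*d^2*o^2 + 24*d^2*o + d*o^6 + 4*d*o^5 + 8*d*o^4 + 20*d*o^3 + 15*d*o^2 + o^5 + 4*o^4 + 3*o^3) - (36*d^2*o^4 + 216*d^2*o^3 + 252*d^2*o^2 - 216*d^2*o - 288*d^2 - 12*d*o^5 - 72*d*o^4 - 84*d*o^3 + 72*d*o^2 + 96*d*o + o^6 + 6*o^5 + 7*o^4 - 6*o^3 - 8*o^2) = 4*d^4*o^3 + 16*d^4*o^2 + 12*d^4*o + 8*d^3*o^4 + 32*d^3*o^3 + 28*d^3*o^2 + 16*d^3*o + 12*d^3 + 5*d^2*o^5 - 16*d^2*o^4 - 193*d^2*o^3 - 220*d^2*o^2 + 240*d^2*o + 288*d^2 + d*o^6 + 16*d*o^5 + 80*d*o^4 + 104*d*o^3 - 57*d*o^2 - 96*d*o - o^6 - 5*o^5 - 3*o^4 + 9*o^3 + 8*o^2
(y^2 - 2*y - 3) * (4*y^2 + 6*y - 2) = 4*y^4 - 2*y^3 - 26*y^2 - 14*y + 6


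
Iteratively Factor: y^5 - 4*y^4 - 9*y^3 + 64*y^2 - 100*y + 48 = (y - 1)*(y^4 - 3*y^3 - 12*y^2 + 52*y - 48) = (y - 1)*(y + 4)*(y^3 - 7*y^2 + 16*y - 12) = (y - 2)*(y - 1)*(y + 4)*(y^2 - 5*y + 6) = (y - 3)*(y - 2)*(y - 1)*(y + 4)*(y - 2)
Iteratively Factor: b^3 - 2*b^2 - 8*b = (b)*(b^2 - 2*b - 8) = b*(b - 4)*(b + 2)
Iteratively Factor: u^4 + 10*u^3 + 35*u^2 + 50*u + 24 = (u + 4)*(u^3 + 6*u^2 + 11*u + 6) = (u + 3)*(u + 4)*(u^2 + 3*u + 2) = (u + 2)*(u + 3)*(u + 4)*(u + 1)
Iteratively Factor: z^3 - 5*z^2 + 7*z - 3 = (z - 3)*(z^2 - 2*z + 1) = (z - 3)*(z - 1)*(z - 1)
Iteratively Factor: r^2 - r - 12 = (r + 3)*(r - 4)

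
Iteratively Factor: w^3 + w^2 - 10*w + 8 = (w + 4)*(w^2 - 3*w + 2) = (w - 1)*(w + 4)*(w - 2)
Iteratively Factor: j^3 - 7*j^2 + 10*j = (j)*(j^2 - 7*j + 10) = j*(j - 2)*(j - 5)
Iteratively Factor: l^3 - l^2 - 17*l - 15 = (l - 5)*(l^2 + 4*l + 3) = (l - 5)*(l + 1)*(l + 3)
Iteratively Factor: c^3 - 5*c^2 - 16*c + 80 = (c - 5)*(c^2 - 16) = (c - 5)*(c - 4)*(c + 4)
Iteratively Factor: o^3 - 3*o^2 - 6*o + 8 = (o - 4)*(o^2 + o - 2) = (o - 4)*(o + 2)*(o - 1)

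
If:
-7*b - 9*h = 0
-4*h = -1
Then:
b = -9/28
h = 1/4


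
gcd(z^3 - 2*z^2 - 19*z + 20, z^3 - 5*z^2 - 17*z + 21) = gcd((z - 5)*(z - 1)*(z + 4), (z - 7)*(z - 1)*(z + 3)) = z - 1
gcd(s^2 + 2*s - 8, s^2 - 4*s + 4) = s - 2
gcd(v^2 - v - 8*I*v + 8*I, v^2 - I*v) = 1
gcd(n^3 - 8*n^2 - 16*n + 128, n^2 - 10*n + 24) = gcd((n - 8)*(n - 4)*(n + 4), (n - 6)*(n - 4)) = n - 4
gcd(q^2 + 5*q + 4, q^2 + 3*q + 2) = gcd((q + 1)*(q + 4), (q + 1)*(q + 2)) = q + 1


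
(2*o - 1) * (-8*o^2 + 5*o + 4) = -16*o^3 + 18*o^2 + 3*o - 4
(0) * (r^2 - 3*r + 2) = 0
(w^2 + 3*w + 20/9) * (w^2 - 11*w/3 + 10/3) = w^4 - 2*w^3/3 - 49*w^2/9 + 50*w/27 + 200/27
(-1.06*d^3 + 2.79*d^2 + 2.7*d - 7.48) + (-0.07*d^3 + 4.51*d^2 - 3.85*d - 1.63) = -1.13*d^3 + 7.3*d^2 - 1.15*d - 9.11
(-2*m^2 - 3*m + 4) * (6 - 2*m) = 4*m^3 - 6*m^2 - 26*m + 24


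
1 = 1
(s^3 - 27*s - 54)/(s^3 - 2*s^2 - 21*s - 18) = (s + 3)/(s + 1)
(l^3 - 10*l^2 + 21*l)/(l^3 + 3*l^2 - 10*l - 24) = l*(l - 7)/(l^2 + 6*l + 8)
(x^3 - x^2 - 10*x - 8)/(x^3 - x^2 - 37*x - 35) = (x^2 - 2*x - 8)/(x^2 - 2*x - 35)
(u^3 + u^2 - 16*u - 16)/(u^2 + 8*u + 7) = (u^2 - 16)/(u + 7)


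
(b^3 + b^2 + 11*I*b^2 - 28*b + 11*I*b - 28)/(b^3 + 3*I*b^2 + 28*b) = (b^2 + b*(1 + 4*I) + 4*I)/(b*(b - 4*I))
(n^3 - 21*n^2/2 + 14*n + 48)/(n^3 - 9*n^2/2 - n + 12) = (n - 8)/(n - 2)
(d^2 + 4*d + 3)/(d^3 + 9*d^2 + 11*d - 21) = (d + 1)/(d^2 + 6*d - 7)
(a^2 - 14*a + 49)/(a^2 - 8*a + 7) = (a - 7)/(a - 1)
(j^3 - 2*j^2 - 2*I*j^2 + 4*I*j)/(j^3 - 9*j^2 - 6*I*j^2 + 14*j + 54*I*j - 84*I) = j*(j - 2*I)/(j^2 - j*(7 + 6*I) + 42*I)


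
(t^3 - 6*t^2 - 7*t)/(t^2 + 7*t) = (t^2 - 6*t - 7)/(t + 7)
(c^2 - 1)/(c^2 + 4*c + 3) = (c - 1)/(c + 3)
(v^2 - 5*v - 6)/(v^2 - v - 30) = (v + 1)/(v + 5)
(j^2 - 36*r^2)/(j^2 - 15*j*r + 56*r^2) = (j^2 - 36*r^2)/(j^2 - 15*j*r + 56*r^2)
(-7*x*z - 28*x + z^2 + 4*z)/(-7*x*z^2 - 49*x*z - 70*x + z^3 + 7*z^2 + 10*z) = (z + 4)/(z^2 + 7*z + 10)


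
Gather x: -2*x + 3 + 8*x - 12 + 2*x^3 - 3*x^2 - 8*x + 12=2*x^3 - 3*x^2 - 2*x + 3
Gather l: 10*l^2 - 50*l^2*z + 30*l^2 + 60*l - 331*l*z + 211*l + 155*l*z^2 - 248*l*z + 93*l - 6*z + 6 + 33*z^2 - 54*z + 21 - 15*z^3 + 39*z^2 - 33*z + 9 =l^2*(40 - 50*z) + l*(155*z^2 - 579*z + 364) - 15*z^3 + 72*z^2 - 93*z + 36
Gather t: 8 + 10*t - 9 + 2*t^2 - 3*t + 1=2*t^2 + 7*t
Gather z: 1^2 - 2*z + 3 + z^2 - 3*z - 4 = z^2 - 5*z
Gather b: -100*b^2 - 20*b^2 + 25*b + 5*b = -120*b^2 + 30*b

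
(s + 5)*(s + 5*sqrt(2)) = s^2 + 5*s + 5*sqrt(2)*s + 25*sqrt(2)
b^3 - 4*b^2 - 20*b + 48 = (b - 6)*(b - 2)*(b + 4)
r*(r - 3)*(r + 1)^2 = r^4 - r^3 - 5*r^2 - 3*r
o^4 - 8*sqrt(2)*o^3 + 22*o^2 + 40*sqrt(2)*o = o*(o - 5*sqrt(2))*(o - 4*sqrt(2))*(o + sqrt(2))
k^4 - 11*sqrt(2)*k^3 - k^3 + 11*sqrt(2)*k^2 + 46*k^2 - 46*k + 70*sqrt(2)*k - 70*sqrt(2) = (k - 1)*(k - 7*sqrt(2))*(k - 5*sqrt(2))*(k + sqrt(2))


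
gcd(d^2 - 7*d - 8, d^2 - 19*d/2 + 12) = d - 8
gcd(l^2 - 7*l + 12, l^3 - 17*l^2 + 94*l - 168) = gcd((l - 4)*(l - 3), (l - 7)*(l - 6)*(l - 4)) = l - 4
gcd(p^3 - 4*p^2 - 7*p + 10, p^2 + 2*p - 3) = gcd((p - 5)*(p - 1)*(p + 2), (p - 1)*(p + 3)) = p - 1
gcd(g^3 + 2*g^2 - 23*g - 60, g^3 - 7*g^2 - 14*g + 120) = g^2 - g - 20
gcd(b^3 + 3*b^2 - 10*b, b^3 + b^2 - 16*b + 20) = b^2 + 3*b - 10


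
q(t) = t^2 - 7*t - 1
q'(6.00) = 5.00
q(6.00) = -7.00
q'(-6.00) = -19.00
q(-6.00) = 77.00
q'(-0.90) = -8.80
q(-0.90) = 6.11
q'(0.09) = -6.82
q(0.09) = -1.62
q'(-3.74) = -14.48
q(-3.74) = 39.17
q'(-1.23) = -9.46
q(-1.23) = 9.12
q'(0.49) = -6.02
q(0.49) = -4.19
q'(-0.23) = -7.46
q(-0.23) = 0.66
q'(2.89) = -1.22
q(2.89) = -12.88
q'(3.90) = 0.80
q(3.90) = -13.09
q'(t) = 2*t - 7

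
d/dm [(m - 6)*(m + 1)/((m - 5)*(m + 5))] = (5*m^2 - 38*m + 125)/(m^4 - 50*m^2 + 625)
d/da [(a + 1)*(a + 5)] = 2*a + 6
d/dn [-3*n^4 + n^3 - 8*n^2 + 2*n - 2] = -12*n^3 + 3*n^2 - 16*n + 2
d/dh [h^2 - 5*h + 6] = 2*h - 5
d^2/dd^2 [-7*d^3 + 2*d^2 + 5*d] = 4 - 42*d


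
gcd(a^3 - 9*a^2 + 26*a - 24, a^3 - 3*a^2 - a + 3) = a - 3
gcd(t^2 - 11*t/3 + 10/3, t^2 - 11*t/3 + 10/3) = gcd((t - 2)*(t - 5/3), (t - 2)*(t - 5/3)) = t^2 - 11*t/3 + 10/3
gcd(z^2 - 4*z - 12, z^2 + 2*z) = z + 2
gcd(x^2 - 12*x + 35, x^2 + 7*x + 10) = 1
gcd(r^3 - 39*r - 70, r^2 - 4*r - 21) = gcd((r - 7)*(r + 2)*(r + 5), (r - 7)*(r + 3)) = r - 7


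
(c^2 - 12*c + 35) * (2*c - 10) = 2*c^3 - 34*c^2 + 190*c - 350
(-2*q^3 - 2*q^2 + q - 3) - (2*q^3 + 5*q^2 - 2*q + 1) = -4*q^3 - 7*q^2 + 3*q - 4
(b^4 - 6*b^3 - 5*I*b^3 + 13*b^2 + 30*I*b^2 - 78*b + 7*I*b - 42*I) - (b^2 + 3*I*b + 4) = b^4 - 6*b^3 - 5*I*b^3 + 12*b^2 + 30*I*b^2 - 78*b + 4*I*b - 4 - 42*I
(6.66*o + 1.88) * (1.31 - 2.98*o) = -19.8468*o^2 + 3.1222*o + 2.4628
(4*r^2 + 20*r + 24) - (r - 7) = 4*r^2 + 19*r + 31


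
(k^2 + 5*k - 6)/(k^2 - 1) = (k + 6)/(k + 1)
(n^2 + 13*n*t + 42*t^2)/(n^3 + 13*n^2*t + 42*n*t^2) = 1/n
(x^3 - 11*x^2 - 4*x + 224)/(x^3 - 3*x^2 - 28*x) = (x - 8)/x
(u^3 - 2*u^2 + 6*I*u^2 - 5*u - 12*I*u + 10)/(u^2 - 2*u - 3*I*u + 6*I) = (u^2 + 6*I*u - 5)/(u - 3*I)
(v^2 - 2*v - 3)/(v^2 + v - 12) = (v + 1)/(v + 4)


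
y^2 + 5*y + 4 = (y + 1)*(y + 4)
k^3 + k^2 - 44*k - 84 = (k - 7)*(k + 2)*(k + 6)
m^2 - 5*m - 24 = (m - 8)*(m + 3)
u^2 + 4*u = u*(u + 4)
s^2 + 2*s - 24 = (s - 4)*(s + 6)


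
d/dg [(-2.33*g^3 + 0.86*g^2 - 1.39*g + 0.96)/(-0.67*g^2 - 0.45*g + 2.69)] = (1.5611*g^4 + 2.097*g^3 - 20.1214*g^2 + 5.9132*g - 3.3071)/(0.4489*g^4 + 0.603*g^3 - 3.4021*g^2 - 2.421*g + 7.2361)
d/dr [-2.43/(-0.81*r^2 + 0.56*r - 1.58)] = (1.3608 - 3.9366*r)/(0.81*r^2 - 0.56*r + 1.58)^2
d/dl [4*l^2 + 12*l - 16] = 8*l + 12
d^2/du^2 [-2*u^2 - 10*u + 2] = -4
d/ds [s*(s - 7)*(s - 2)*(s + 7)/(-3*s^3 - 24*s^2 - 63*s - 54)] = (-s^5 - 13*s^4 - 57*s^3 + 379*s^2 + 784*s - 588)/(3*(s^5 + 13*s^4 + 67*s^3 + 171*s^2 + 216*s + 108))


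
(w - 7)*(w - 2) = w^2 - 9*w + 14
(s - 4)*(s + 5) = s^2 + s - 20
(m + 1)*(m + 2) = m^2 + 3*m + 2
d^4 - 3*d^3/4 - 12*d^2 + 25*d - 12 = (d - 2)^2*(d - 3/4)*(d + 4)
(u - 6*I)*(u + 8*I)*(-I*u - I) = -I*u^3 + 2*u^2 - I*u^2 + 2*u - 48*I*u - 48*I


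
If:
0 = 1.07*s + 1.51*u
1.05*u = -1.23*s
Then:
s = 0.00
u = 0.00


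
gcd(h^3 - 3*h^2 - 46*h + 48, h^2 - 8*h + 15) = 1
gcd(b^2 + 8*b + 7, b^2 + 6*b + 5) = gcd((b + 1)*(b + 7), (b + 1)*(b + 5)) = b + 1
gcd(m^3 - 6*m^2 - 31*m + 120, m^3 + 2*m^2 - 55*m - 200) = m^2 - 3*m - 40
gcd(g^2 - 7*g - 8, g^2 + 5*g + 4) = g + 1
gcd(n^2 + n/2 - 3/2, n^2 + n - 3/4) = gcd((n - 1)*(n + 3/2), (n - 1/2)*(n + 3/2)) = n + 3/2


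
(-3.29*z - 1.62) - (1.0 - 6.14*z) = 2.85*z - 2.62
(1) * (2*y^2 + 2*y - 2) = 2*y^2 + 2*y - 2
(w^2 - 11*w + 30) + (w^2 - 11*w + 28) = 2*w^2 - 22*w + 58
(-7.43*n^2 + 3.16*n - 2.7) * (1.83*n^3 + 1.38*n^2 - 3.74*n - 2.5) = -13.5969*n^5 - 4.4706*n^4 + 27.208*n^3 + 3.0306*n^2 + 2.198*n + 6.75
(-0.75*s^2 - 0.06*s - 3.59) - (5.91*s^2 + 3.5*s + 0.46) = -6.66*s^2 - 3.56*s - 4.05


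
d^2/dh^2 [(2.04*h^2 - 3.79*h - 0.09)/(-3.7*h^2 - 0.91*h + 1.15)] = (-2.8421709430404e-14*h^4 + 117.50756*h^3 - 44.6886*h^2 + 98.57688*h + 3.451628)/(50.653*h^6 + 37.3737*h^5 - 38.03859*h^4 - 22.478729*h^3 + 11.822805*h^2 + 3.610425*h - 1.520875)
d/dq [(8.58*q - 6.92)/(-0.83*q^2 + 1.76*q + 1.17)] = (7.1214*q^2 - 11.4872*q + 22.2178)/(0.6889*q^4 - 2.9216*q^3 + 1.1554*q^2 + 4.1184*q + 1.3689)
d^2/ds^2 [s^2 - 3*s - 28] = 2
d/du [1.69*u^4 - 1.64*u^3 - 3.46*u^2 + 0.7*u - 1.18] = 6.76*u^3 - 4.92*u^2 - 6.92*u + 0.7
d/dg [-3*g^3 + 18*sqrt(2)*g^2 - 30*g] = -9*g^2 + 36*sqrt(2)*g - 30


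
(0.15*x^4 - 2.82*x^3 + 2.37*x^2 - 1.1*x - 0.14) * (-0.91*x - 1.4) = -0.1365*x^5 + 2.3562*x^4 + 1.7913*x^3 - 2.317*x^2 + 1.6674*x + 0.196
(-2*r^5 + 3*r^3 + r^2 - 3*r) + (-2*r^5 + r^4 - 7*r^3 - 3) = -4*r^5 + r^4 - 4*r^3 + r^2 - 3*r - 3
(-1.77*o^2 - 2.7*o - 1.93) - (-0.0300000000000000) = -1.77*o^2 - 2.7*o - 1.9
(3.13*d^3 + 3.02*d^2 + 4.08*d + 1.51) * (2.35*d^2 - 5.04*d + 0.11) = 7.3555*d^5 - 8.6782*d^4 - 5.2885*d^3 - 16.6825*d^2 - 7.1616*d + 0.1661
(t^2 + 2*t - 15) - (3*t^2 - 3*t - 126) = -2*t^2 + 5*t + 111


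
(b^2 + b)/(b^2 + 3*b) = (b + 1)/(b + 3)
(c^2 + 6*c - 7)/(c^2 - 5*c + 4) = (c + 7)/(c - 4)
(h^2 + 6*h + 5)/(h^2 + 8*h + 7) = (h + 5)/(h + 7)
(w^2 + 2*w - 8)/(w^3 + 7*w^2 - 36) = (w + 4)/(w^2 + 9*w + 18)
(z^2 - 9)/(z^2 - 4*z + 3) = (z + 3)/(z - 1)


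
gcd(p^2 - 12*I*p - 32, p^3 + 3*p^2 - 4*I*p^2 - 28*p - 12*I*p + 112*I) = p - 4*I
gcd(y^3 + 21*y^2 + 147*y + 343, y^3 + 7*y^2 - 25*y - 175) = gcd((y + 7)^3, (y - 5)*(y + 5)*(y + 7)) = y + 7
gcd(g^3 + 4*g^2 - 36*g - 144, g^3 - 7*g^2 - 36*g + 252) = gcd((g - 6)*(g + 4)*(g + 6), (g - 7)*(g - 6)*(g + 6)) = g^2 - 36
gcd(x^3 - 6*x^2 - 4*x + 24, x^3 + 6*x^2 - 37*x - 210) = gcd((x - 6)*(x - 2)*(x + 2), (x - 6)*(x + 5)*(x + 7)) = x - 6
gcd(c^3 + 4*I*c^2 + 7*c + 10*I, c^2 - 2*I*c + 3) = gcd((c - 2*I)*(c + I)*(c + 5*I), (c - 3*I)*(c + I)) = c + I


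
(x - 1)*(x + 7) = x^2 + 6*x - 7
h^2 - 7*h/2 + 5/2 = (h - 5/2)*(h - 1)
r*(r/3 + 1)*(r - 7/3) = r^3/3 + 2*r^2/9 - 7*r/3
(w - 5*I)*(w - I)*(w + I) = w^3 - 5*I*w^2 + w - 5*I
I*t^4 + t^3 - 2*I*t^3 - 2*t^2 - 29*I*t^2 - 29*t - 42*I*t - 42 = (t - 7)*(t + 2)*(t + 3)*(I*t + 1)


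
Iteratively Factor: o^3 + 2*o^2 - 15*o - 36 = (o - 4)*(o^2 + 6*o + 9) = (o - 4)*(o + 3)*(o + 3)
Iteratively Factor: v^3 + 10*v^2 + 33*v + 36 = (v + 4)*(v^2 + 6*v + 9) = (v + 3)*(v + 4)*(v + 3)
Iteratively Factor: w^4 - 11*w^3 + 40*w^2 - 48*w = (w - 4)*(w^3 - 7*w^2 + 12*w) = (w - 4)*(w - 3)*(w^2 - 4*w) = (w - 4)^2*(w - 3)*(w)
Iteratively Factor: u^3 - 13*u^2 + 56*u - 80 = (u - 4)*(u^2 - 9*u + 20) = (u - 4)^2*(u - 5)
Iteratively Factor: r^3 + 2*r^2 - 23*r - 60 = (r + 3)*(r^2 - r - 20) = (r + 3)*(r + 4)*(r - 5)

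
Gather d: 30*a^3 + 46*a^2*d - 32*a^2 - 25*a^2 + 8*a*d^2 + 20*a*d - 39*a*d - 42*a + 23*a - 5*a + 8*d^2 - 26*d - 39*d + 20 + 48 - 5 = 30*a^3 - 57*a^2 - 24*a + d^2*(8*a + 8) + d*(46*a^2 - 19*a - 65) + 63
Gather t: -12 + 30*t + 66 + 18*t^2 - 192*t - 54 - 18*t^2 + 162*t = 0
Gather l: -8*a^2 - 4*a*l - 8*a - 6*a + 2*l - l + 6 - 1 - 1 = -8*a^2 - 14*a + l*(1 - 4*a) + 4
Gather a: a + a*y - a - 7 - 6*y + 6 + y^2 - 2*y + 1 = a*y + y^2 - 8*y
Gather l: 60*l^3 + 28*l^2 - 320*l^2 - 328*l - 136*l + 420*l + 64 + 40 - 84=60*l^3 - 292*l^2 - 44*l + 20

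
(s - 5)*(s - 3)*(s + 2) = s^3 - 6*s^2 - s + 30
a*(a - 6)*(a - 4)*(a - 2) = a^4 - 12*a^3 + 44*a^2 - 48*a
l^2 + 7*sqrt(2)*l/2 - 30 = (l - 5*sqrt(2)/2)*(l + 6*sqrt(2))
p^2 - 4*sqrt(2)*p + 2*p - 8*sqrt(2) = (p + 2)*(p - 4*sqrt(2))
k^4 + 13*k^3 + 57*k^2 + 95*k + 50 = (k + 1)*(k + 2)*(k + 5)^2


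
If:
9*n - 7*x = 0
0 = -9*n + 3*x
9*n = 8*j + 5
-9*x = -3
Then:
No Solution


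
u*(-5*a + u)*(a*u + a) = -5*a^2*u^2 - 5*a^2*u + a*u^3 + a*u^2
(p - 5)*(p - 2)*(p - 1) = p^3 - 8*p^2 + 17*p - 10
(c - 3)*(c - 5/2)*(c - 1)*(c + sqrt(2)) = c^4 - 13*c^3/2 + sqrt(2)*c^3 - 13*sqrt(2)*c^2/2 + 13*c^2 - 15*c/2 + 13*sqrt(2)*c - 15*sqrt(2)/2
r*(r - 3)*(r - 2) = r^3 - 5*r^2 + 6*r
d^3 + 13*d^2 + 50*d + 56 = (d + 2)*(d + 4)*(d + 7)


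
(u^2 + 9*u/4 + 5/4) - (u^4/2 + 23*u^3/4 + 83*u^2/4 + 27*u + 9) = -u^4/2 - 23*u^3/4 - 79*u^2/4 - 99*u/4 - 31/4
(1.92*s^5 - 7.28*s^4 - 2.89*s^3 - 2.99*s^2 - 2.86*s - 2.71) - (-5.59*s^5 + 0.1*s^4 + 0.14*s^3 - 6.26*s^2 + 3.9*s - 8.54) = 7.51*s^5 - 7.38*s^4 - 3.03*s^3 + 3.27*s^2 - 6.76*s + 5.83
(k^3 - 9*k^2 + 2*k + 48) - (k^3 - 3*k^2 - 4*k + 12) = -6*k^2 + 6*k + 36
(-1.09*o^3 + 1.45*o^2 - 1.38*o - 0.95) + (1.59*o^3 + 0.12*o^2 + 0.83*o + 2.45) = 0.5*o^3 + 1.57*o^2 - 0.55*o + 1.5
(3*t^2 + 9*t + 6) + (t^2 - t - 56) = 4*t^2 + 8*t - 50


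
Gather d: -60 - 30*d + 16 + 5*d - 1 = -25*d - 45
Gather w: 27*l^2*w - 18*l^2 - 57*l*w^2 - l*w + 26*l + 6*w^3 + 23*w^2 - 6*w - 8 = -18*l^2 + 26*l + 6*w^3 + w^2*(23 - 57*l) + w*(27*l^2 - l - 6) - 8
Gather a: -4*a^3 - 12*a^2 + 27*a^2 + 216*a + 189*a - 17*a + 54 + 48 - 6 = -4*a^3 + 15*a^2 + 388*a + 96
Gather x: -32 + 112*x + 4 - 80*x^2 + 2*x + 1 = -80*x^2 + 114*x - 27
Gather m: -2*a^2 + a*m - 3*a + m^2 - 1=-2*a^2 + a*m - 3*a + m^2 - 1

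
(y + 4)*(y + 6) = y^2 + 10*y + 24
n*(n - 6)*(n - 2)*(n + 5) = n^4 - 3*n^3 - 28*n^2 + 60*n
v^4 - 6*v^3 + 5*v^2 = v^2*(v - 5)*(v - 1)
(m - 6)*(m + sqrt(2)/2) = m^2 - 6*m + sqrt(2)*m/2 - 3*sqrt(2)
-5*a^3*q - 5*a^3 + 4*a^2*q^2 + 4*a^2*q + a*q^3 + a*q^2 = (-a + q)*(5*a + q)*(a*q + a)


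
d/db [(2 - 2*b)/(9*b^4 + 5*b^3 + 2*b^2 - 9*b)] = 2*(27*b^4 - 26*b^3 - 13*b^2 - 4*b + 9)/(b^2*(81*b^6 + 90*b^5 + 61*b^4 - 142*b^3 - 86*b^2 - 36*b + 81))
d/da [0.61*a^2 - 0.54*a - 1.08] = 1.22*a - 0.54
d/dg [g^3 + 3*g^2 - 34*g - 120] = 3*g^2 + 6*g - 34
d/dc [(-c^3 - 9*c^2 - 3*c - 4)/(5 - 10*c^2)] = (2*c^4 - 9*c^2 - 34*c - 3)/(5*(4*c^4 - 4*c^2 + 1))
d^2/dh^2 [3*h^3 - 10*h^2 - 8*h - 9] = 18*h - 20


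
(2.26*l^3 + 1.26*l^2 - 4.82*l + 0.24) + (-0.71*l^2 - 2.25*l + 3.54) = 2.26*l^3 + 0.55*l^2 - 7.07*l + 3.78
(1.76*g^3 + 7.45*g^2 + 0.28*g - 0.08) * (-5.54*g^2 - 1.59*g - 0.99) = -9.7504*g^5 - 44.0714*g^4 - 15.1391*g^3 - 7.3775*g^2 - 0.15*g + 0.0792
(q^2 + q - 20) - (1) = q^2 + q - 21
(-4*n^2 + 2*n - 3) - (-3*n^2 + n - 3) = -n^2 + n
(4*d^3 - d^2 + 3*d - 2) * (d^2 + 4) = 4*d^5 - d^4 + 19*d^3 - 6*d^2 + 12*d - 8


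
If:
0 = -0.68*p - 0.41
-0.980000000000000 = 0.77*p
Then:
No Solution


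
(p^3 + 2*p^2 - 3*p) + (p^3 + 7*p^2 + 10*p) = 2*p^3 + 9*p^2 + 7*p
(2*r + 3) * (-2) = -4*r - 6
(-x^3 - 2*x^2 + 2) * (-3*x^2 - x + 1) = 3*x^5 + 7*x^4 + x^3 - 8*x^2 - 2*x + 2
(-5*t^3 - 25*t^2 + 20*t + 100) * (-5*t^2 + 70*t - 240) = 25*t^5 - 225*t^4 - 650*t^3 + 6900*t^2 + 2200*t - 24000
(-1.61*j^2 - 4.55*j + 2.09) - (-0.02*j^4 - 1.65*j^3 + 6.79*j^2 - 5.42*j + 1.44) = 0.02*j^4 + 1.65*j^3 - 8.4*j^2 + 0.87*j + 0.65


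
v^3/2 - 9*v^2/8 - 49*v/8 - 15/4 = (v/2 + 1)*(v - 5)*(v + 3/4)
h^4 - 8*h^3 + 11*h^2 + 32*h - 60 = (h - 5)*(h - 3)*(h - 2)*(h + 2)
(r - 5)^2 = r^2 - 10*r + 25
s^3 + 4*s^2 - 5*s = s*(s - 1)*(s + 5)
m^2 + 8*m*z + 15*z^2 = (m + 3*z)*(m + 5*z)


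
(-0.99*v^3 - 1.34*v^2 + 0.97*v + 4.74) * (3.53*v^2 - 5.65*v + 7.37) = -3.4947*v^5 + 0.863300000000001*v^4 + 3.6988*v^3 + 1.3759*v^2 - 19.6321*v + 34.9338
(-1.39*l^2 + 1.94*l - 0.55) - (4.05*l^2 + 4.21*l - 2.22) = -5.44*l^2 - 2.27*l + 1.67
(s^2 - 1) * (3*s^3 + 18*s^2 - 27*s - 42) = 3*s^5 + 18*s^4 - 30*s^3 - 60*s^2 + 27*s + 42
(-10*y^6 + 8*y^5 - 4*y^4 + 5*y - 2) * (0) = 0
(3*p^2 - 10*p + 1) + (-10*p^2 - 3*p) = -7*p^2 - 13*p + 1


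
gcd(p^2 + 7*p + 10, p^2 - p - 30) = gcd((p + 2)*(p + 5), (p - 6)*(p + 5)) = p + 5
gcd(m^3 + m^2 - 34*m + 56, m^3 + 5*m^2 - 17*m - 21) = m + 7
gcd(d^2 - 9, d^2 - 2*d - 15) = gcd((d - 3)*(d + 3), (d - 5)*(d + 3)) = d + 3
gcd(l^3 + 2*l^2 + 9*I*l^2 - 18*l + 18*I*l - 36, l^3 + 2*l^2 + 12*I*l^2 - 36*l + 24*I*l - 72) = l^2 + l*(2 + 6*I) + 12*I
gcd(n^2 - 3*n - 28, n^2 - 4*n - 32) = n + 4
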